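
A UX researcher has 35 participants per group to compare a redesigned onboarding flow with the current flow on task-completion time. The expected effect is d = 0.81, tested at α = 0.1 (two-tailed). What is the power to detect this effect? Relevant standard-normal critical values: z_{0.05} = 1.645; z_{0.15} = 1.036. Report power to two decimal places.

power ≈ 0.96

For two equal groups, power = Φ(d·√(n/2) − z_{α/2}).
d·√(n/2) = 0.81 × √(35/2) = 0.81 × 4.183 = 3.388.
z_β = 3.388 − 1.645 = 1.743.
Power = Φ(1.743) = 0.959.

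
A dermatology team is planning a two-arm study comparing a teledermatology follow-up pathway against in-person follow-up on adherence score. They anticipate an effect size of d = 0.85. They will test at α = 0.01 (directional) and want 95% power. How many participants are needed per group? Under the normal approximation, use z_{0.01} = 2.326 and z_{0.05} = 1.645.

n = 44 per group

For two independent groups with equal n: n = 2·((z_{α} + z_β) / d)².
z_{α} + z_β = 2.326 + 1.645 = 3.971.
n = 2 × (3.971 / 0.85)² = 2 × 4.672² = 2 × 21.83 = 43.7.
Round up to the next whole participant.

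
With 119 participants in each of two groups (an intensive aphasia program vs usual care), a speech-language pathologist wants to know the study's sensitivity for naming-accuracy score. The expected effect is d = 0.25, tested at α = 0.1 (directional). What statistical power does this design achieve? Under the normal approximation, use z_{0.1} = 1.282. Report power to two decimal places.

power ≈ 0.74

For two equal groups, power = Φ(d·√(n/2) − z_{α}).
d·√(n/2) = 0.25 × √(119/2) = 0.25 × 7.714 = 1.928.
z_β = 1.928 − 1.282 = 0.646.
Power = Φ(0.646) = 0.741.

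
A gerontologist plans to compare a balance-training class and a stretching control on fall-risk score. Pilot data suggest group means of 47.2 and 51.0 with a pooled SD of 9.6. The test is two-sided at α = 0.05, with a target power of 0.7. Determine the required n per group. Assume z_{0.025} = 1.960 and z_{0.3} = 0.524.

Cohen's d = |M₁ − M₂| / SD_pooled = |47.2 − 51.0| / 9.6 = 3.8 / 9.6 = 0.396.
For two independent groups with equal n: n = 2·((z_{α/2} + z_β) / d)².
z_{α/2} + z_β = 1.960 + 0.524 = 2.484.
n = 2 × (2.484 / 0.396)² = 2 × 6.273² = 2 × 39.35 = 78.7.
Round up to the next whole participant.

n = 79 per group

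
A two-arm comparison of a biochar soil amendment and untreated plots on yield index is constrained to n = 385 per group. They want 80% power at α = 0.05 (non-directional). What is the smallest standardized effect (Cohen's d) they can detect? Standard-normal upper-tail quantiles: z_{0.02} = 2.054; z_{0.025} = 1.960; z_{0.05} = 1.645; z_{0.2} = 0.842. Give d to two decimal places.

For two independent groups of n = 385 each: d_min = (z_{α/2} + z_β)·√(2/n).
z-sum = 1.960 + 0.842 = 2.802.
d_min = 2.802 × √(2/385) = 2.802 × 0.0721 = 0.202.

d_min ≈ 0.20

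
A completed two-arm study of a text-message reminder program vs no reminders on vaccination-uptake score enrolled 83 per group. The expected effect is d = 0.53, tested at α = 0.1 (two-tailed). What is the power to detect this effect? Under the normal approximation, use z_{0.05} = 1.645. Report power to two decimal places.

For two equal groups, power = Φ(d·√(n/2) − z_{α/2}).
d·√(n/2) = 0.53 × √(83/2) = 0.53 × 6.442 = 3.414.
z_β = 3.414 − 1.645 = 1.769.
Power = Φ(1.769) = 0.962.

power ≈ 0.96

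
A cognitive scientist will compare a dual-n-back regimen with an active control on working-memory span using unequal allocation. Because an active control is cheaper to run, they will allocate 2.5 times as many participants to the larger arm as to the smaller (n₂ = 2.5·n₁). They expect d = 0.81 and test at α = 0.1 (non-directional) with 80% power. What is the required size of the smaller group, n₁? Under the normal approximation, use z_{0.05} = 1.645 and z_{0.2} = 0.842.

n₁ = 14

With allocation ratio k = n₂/n₁ = 2.5, Var(x̄₁−x̄₂) = σ²(1/n₁ + 1/(k·n₁)) = σ²·(k+1)/(k·n₁).
So n₁ = (1 + 1/k)·((z_{α/2} + z_β)/d)² = 1.400 × (2.487/0.81)².
n₁ = 1.400 × 9.43 = 13.2.
Round up: n₁ = 14, giving n₂ = 2.5 × 14 = 35.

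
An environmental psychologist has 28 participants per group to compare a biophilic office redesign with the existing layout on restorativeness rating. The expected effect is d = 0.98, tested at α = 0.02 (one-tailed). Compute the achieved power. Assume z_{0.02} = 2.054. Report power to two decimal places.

power ≈ 0.95

For two equal groups, power = Φ(d·√(n/2) − z_{α}).
d·√(n/2) = 0.98 × √(28/2) = 0.98 × 3.742 = 3.667.
z_β = 3.667 − 2.054 = 1.613.
Power = Φ(1.613) = 0.947.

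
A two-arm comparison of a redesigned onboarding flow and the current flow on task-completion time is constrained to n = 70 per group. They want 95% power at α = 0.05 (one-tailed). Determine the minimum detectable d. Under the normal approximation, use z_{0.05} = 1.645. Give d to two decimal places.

d_min ≈ 0.56

For two independent groups of n = 70 each: d_min = (z_{α} + z_β)·√(2/n).
z-sum = 1.645 + 1.645 = 3.290.
d_min = 3.290 × √(2/70) = 3.290 × 0.1690 = 0.556.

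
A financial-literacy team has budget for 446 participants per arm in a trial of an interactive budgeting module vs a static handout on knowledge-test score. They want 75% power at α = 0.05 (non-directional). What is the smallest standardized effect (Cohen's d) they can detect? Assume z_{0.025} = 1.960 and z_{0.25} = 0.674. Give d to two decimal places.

For two independent groups of n = 446 each: d_min = (z_{α/2} + z_β)·√(2/n).
z-sum = 1.960 + 0.674 = 2.634.
d_min = 2.634 × √(2/446) = 2.634 × 0.0670 = 0.176.

d_min ≈ 0.18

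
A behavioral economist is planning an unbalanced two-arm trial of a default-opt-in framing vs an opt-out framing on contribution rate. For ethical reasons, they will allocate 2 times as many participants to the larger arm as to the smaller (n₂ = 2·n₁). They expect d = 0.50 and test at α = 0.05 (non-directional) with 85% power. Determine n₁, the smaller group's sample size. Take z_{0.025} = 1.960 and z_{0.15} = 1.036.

n₁ = 54

With allocation ratio k = n₂/n₁ = 2, Var(x̄₁−x̄₂) = σ²(1/n₁ + 1/(k·n₁)) = σ²·(k+1)/(k·n₁).
So n₁ = (1 + 1/k)·((z_{α/2} + z_β)/d)² = 1.500 × (2.996/0.50)².
n₁ = 1.500 × 35.90 = 53.9.
Round up: n₁ = 54, giving n₂ = 2 × 54 = 108.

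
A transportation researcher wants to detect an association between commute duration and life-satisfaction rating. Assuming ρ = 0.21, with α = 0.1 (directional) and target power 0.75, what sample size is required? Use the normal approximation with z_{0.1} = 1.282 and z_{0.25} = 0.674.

n = 88

Fisher's z: C = ½·ln((1+r)/(1−r)) = ½·ln(1.5316) = 0.2132.
n = ((z_{α} + z_β)/C)² + 3.
(1.282 + 0.674) / 0.2132 = 1.956 / 0.2132 = 9.174.
n = 9.174² + 3 = 84.17 + 3 = 87.2.
Round up.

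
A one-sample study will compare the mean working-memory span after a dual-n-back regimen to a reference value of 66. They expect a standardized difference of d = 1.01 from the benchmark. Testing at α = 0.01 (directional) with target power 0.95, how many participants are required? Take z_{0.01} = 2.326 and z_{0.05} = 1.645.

For a one-sample test: n = ((z_{α} + z_β) / d)².
z_{α} + z_β = 2.326 + 1.645 = 3.971.
n = (3.971 / 1.01)² = 3.932² = 15.46.
Round up.

n = 16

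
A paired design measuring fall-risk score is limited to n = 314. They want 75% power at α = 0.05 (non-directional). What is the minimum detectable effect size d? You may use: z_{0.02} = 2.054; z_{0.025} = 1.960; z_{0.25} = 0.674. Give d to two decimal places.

d_min ≈ 0.15

For a single sample (or paired design) of n = 314: d_min = (z_{α/2} + z_β)/√n.
z-sum = 1.960 + 0.674 = 2.634.
d_min = 2.634 / √314 = 2.634 / 17.720 = 0.149.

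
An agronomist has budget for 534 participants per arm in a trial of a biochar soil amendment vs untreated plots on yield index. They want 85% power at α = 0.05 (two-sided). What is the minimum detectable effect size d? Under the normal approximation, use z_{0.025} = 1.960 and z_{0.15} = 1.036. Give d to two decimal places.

d_min ≈ 0.18

For two independent groups of n = 534 each: d_min = (z_{α/2} + z_β)·√(2/n).
z-sum = 1.960 + 1.036 = 2.996.
d_min = 2.996 × √(2/534) = 2.996 × 0.0612 = 0.183.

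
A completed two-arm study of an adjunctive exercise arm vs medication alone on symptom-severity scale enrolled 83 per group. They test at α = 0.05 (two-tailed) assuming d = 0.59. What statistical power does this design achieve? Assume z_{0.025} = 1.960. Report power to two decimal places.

power ≈ 0.97

For two equal groups, power = Φ(d·√(n/2) − z_{α/2}).
d·√(n/2) = 0.59 × √(83/2) = 0.59 × 6.442 = 3.801.
z_β = 3.801 − 1.960 = 1.841.
Power = Φ(1.841) = 0.967.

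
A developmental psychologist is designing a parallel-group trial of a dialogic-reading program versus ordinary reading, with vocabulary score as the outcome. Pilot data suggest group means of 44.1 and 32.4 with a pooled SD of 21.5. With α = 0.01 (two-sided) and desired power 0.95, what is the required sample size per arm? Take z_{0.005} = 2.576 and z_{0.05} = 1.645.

n = 121 per group

Cohen's d = |M₁ − M₂| / SD_pooled = |44.1 − 32.4| / 21.5 = 11.7 / 21.5 = 0.544.
For two independent groups with equal n: n = 2·((z_{α/2} + z_β) / d)².
z_{α/2} + z_β = 2.576 + 1.645 = 4.221.
n = 2 × (4.221 / 0.544)² = 2 × 7.759² = 2 × 60.21 = 120.4.
Round up to the next whole participant.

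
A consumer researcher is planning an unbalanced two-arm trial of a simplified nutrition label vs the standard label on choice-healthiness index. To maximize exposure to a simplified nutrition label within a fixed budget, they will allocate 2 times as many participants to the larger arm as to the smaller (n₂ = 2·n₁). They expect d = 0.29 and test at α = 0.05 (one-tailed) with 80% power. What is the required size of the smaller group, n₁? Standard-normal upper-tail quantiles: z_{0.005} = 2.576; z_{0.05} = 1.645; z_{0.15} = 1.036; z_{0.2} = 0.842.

With allocation ratio k = n₂/n₁ = 2, Var(x̄₁−x̄₂) = σ²(1/n₁ + 1/(k·n₁)) = σ²·(k+1)/(k·n₁).
So n₁ = (1 + 1/k)·((z_{α} + z_β)/d)² = 1.500 × (2.487/0.29)².
n₁ = 1.500 × 73.55 = 110.3.
Round up: n₁ = 111, giving n₂ = 2 × 111 = 222.

n₁ = 111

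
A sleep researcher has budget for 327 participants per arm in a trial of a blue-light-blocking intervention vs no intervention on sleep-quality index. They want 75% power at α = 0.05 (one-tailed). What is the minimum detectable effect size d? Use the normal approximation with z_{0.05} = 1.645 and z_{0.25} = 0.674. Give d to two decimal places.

For two independent groups of n = 327 each: d_min = (z_{α} + z_β)·√(2/n).
z-sum = 1.645 + 0.674 = 2.319.
d_min = 2.319 × √(2/327) = 2.319 × 0.0782 = 0.181.

d_min ≈ 0.18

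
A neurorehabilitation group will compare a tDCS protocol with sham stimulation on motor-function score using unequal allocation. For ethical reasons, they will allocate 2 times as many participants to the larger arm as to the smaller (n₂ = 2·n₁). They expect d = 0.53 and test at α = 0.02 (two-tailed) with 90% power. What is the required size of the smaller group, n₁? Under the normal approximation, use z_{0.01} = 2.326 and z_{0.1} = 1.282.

n₁ = 70

With allocation ratio k = n₂/n₁ = 2, Var(x̄₁−x̄₂) = σ²(1/n₁ + 1/(k·n₁)) = σ²·(k+1)/(k·n₁).
So n₁ = (1 + 1/k)·((z_{α/2} + z_β)/d)² = 1.500 × (3.608/0.53)².
n₁ = 1.500 × 46.34 = 69.5.
Round up: n₁ = 70, giving n₂ = 2 × 70 = 140.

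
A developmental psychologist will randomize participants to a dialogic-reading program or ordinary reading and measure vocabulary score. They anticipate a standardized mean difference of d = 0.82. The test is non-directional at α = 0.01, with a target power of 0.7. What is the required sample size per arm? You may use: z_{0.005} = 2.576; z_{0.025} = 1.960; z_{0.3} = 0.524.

n = 29 per group

For two independent groups with equal n: n = 2·((z_{α/2} + z_β) / d)².
z_{α/2} + z_β = 2.576 + 0.524 = 3.100.
n = 2 × (3.100 / 0.82)² = 2 × 3.780² = 2 × 14.29 = 28.6.
Round up to the next whole participant.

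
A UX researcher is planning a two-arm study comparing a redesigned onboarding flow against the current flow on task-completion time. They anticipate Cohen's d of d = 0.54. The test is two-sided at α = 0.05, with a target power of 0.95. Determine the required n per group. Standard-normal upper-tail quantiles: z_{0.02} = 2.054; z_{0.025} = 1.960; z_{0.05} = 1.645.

n = 90 per group

For two independent groups with equal n: n = 2·((z_{α/2} + z_β) / d)².
z_{α/2} + z_β = 1.960 + 1.645 = 3.605.
n = 2 × (3.605 / 0.54)² = 2 × 6.676² = 2 × 44.57 = 89.1.
Round up to the next whole participant.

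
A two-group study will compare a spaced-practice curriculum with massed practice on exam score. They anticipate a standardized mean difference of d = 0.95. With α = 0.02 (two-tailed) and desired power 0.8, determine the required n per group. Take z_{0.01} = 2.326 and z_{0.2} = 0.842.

n = 23 per group

For two independent groups with equal n: n = 2·((z_{α/2} + z_β) / d)².
z_{α/2} + z_β = 2.326 + 0.842 = 3.168.
n = 2 × (3.168 / 0.95)² = 2 × 3.335² = 2 × 11.12 = 22.2.
Round up to the next whole participant.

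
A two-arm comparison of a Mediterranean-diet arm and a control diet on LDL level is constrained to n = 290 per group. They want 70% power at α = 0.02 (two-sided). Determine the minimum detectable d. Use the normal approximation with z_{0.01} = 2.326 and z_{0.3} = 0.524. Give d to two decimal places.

d_min ≈ 0.24

For two independent groups of n = 290 each: d_min = (z_{α/2} + z_β)·√(2/n).
z-sum = 2.326 + 0.524 = 2.850.
d_min = 2.850 × √(2/290) = 2.850 × 0.0830 = 0.237.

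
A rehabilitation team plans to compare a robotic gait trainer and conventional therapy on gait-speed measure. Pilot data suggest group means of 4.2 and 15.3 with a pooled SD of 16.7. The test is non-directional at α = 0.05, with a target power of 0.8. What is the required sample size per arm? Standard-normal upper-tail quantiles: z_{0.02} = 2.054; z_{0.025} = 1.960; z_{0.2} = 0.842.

n = 36 per group

Cohen's d = |M₁ − M₂| / SD_pooled = |4.2 − 15.3| / 16.7 = 11.1 / 16.7 = 0.665.
For two independent groups with equal n: n = 2·((z_{α/2} + z_β) / d)².
z_{α/2} + z_β = 1.960 + 0.842 = 2.802.
n = 2 × (2.802 / 0.665)² = 2 × 4.214² = 2 × 17.75 = 35.5.
Round up to the next whole participant.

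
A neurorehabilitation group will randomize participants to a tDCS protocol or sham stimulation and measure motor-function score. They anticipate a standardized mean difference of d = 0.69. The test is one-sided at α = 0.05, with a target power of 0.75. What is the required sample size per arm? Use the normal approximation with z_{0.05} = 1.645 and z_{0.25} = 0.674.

n = 23 per group

For two independent groups with equal n: n = 2·((z_{α} + z_β) / d)².
z_{α} + z_β = 1.645 + 0.674 = 2.319.
n = 2 × (2.319 / 0.69)² = 2 × 3.361² = 2 × 11.30 = 22.6.
Round up to the next whole participant.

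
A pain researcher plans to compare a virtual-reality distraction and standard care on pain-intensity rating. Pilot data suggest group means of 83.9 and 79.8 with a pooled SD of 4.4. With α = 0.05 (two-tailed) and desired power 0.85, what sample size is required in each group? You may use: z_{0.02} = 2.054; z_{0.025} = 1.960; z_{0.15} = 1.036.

Cohen's d = |M₁ − M₂| / SD_pooled = |83.9 − 79.8| / 4.4 = 4.1 / 4.4 = 0.932.
For two independent groups with equal n: n = 2·((z_{α/2} + z_β) / d)².
z_{α/2} + z_β = 1.960 + 1.036 = 2.996.
n = 2 × (2.996 / 0.932)² = 2 × 3.215² = 2 × 10.33 = 20.7.
Round up to the next whole participant.

n = 21 per group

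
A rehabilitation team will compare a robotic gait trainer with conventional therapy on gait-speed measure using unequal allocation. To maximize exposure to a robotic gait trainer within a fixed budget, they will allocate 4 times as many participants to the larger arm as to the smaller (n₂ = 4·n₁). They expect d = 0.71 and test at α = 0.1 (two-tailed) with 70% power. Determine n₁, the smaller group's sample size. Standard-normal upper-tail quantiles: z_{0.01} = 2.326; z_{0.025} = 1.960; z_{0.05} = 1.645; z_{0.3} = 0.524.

With allocation ratio k = n₂/n₁ = 4, Var(x̄₁−x̄₂) = σ²(1/n₁ + 1/(k·n₁)) = σ²·(k+1)/(k·n₁).
So n₁ = (1 + 1/k)·((z_{α/2} + z_β)/d)² = 1.250 × (2.169/0.71)².
n₁ = 1.250 × 9.33 = 11.7.
Round up: n₁ = 12, giving n₂ = 4 × 12 = 48.

n₁ = 12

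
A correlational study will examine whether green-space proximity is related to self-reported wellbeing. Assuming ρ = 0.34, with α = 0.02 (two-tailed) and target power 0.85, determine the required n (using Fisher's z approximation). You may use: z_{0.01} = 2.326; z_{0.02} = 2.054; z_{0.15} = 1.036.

Fisher's z: C = ½·ln((1+r)/(1−r)) = ½·ln(2.0303) = 0.3541.
n = ((z_{α/2} + z_β)/C)² + 3.
(2.326 + 1.036) / 0.3541 = 3.362 / 0.3541 = 9.494.
n = 9.494² + 3 = 90.15 + 3 = 93.1.
Round up.

n = 94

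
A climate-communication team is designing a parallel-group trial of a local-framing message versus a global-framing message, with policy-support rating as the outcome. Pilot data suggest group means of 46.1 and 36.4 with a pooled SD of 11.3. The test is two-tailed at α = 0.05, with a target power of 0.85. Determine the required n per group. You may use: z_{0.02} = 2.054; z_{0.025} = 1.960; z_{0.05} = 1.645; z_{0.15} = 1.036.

n = 25 per group

Cohen's d = |M₁ − M₂| / SD_pooled = |46.1 − 36.4| / 11.3 = 9.7 / 11.3 = 0.858.
For two independent groups with equal n: n = 2·((z_{α/2} + z_β) / d)².
z_{α/2} + z_β = 1.960 + 1.036 = 2.996.
n = 2 × (2.996 / 0.858)² = 2 × 3.492² = 2 × 12.19 = 24.4.
Round up to the next whole participant.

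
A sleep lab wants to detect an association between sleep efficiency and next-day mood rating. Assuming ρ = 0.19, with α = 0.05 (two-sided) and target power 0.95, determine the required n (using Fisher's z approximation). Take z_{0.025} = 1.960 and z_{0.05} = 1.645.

n = 355

Fisher's z: C = ½·ln((1+r)/(1−r)) = ½·ln(1.4691) = 0.1923.
n = ((z_{α/2} + z_β)/C)² + 3.
(1.960 + 1.645) / 0.1923 = 3.605 / 0.1923 = 18.747.
n = 18.747² + 3 = 351.44 + 3 = 354.4.
Round up.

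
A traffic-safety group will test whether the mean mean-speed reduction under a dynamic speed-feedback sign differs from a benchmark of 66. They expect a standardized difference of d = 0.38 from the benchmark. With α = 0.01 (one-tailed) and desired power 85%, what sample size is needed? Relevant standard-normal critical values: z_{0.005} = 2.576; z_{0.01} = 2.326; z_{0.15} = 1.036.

n = 79

For a one-sample test: n = ((z_{α} + z_β) / d)².
z_{α} + z_β = 2.326 + 1.036 = 3.362.
n = (3.362 / 0.38)² = 8.847² = 78.28.
Round up.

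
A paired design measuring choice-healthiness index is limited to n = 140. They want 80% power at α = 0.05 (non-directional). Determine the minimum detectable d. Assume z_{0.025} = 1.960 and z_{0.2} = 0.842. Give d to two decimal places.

d_min ≈ 0.24

For a single sample (or paired design) of n = 140: d_min = (z_{α/2} + z_β)/√n.
z-sum = 1.960 + 0.842 = 2.802.
d_min = 2.802 / √140 = 2.802 / 11.832 = 0.237.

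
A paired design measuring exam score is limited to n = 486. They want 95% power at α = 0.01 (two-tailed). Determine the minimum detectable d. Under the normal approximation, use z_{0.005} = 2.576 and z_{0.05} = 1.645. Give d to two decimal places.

d_min ≈ 0.19

For a single sample (or paired design) of n = 486: d_min = (z_{α/2} + z_β)/√n.
z-sum = 2.576 + 1.645 = 4.221.
d_min = 4.221 / √486 = 4.221 / 22.045 = 0.191.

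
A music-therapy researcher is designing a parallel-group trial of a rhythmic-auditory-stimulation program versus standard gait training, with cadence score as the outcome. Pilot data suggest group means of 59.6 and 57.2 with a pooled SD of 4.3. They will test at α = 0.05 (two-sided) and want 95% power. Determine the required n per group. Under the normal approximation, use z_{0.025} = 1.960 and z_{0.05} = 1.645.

n = 84 per group

Cohen's d = |M₁ − M₂| / SD_pooled = |59.6 − 57.2| / 4.3 = 2.4 / 4.3 = 0.558.
For two independent groups with equal n: n = 2·((z_{α/2} + z_β) / d)².
z_{α/2} + z_β = 1.960 + 1.645 = 3.605.
n = 2 × (3.605 / 0.558)² = 2 × 6.461² = 2 × 41.74 = 83.5.
Round up to the next whole participant.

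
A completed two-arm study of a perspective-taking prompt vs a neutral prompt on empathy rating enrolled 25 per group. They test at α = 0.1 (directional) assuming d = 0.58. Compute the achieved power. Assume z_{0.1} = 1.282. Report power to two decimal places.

power ≈ 0.78

For two equal groups, power = Φ(d·√(n/2) − z_{α}).
d·√(n/2) = 0.58 × √(25/2) = 0.58 × 3.536 = 2.051.
z_β = 2.051 − 1.282 = 0.769.
Power = Φ(0.769) = 0.779.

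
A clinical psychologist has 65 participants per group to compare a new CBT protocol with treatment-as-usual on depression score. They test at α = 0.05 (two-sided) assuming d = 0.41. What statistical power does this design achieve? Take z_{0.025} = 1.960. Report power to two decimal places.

power ≈ 0.65

For two equal groups, power = Φ(d·√(n/2) − z_{α/2}).
d·√(n/2) = 0.41 × √(65/2) = 0.41 × 5.701 = 2.337.
z_β = 2.337 − 1.960 = 0.377.
Power = Φ(0.377) = 0.647.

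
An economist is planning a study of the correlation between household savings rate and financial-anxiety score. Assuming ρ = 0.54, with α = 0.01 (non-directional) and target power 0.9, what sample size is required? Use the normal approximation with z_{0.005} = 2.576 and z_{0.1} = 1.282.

Fisher's z: C = ½·ln((1+r)/(1−r)) = ½·ln(3.3478) = 0.6042.
n = ((z_{α/2} + z_β)/C)² + 3.
(2.576 + 1.282) / 0.6042 = 3.858 / 0.6042 = 6.385.
n = 6.385² + 3 = 40.77 + 3 = 43.8.
Round up.

n = 44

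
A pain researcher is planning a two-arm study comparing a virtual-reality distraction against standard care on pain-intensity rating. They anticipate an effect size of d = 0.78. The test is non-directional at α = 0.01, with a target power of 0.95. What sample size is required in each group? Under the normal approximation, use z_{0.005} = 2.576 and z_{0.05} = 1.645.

n = 59 per group

For two independent groups with equal n: n = 2·((z_{α/2} + z_β) / d)².
z_{α/2} + z_β = 2.576 + 1.645 = 4.221.
n = 2 × (4.221 / 0.78)² = 2 × 5.412² = 2 × 29.28 = 58.6.
Round up to the next whole participant.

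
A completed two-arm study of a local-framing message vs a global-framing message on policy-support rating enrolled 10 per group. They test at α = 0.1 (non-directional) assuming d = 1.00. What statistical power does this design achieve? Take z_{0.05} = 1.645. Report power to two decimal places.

power ≈ 0.72

For two equal groups, power = Φ(d·√(n/2) − z_{α/2}).
d·√(n/2) = 1.00 × √(10/2) = 1.00 × 2.236 = 2.236.
z_β = 2.236 − 1.645 = 0.591.
Power = Φ(0.591) = 0.723.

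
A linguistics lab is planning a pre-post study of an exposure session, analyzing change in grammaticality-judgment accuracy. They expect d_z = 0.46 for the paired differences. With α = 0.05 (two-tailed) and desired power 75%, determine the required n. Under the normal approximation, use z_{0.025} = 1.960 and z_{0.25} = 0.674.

n = 33 pairs

For a paired (one-sample on differences) test: n = ((z_{α/2} + z_β) / d)².
z_{α/2} + z_β = 1.960 + 0.674 = 2.634.
n = (2.634 / 0.46)² = 5.726² = 32.79.
Round up.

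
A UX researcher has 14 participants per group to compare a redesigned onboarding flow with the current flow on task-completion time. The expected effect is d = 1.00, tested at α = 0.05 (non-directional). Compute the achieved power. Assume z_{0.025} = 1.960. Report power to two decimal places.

power ≈ 0.75

For two equal groups, power = Φ(d·√(n/2) − z_{α/2}).
d·√(n/2) = 1.00 × √(14/2) = 1.00 × 2.646 = 2.646.
z_β = 2.646 − 1.960 = 0.686.
Power = Φ(0.686) = 0.754.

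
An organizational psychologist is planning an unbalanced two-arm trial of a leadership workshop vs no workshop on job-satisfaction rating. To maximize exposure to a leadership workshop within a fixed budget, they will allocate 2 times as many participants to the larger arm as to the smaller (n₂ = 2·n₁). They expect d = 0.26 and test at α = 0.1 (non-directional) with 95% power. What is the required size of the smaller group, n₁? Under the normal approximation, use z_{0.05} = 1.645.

With allocation ratio k = n₂/n₁ = 2, Var(x̄₁−x̄₂) = σ²(1/n₁ + 1/(k·n₁)) = σ²·(k+1)/(k·n₁).
So n₁ = (1 + 1/k)·((z_{α/2} + z_β)/d)² = 1.500 × (3.290/0.26)².
n₁ = 1.500 × 160.12 = 240.2.
Round up: n₁ = 241, giving n₂ = 2 × 241 = 482.

n₁ = 241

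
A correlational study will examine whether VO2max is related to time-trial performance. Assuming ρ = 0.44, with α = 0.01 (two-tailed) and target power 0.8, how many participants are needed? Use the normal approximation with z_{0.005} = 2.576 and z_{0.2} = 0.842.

Fisher's z: C = ½·ln((1+r)/(1−r)) = ½·ln(2.5714) = 0.4722.
n = ((z_{α/2} + z_β)/C)² + 3.
(2.576 + 0.842) / 0.4722 = 3.418 / 0.4722 = 7.238.
n = 7.238² + 3 = 52.40 + 3 = 55.4.
Round up.

n = 56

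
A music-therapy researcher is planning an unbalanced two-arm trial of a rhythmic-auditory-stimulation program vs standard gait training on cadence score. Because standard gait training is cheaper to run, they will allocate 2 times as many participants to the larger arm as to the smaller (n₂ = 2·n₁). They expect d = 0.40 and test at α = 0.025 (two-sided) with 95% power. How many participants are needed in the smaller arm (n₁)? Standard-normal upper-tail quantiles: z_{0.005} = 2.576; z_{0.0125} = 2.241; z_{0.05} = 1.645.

n₁ = 142

With allocation ratio k = n₂/n₁ = 2, Var(x̄₁−x̄₂) = σ²(1/n₁ + 1/(k·n₁)) = σ²·(k+1)/(k·n₁).
So n₁ = (1 + 1/k)·((z_{α/2} + z_β)/d)² = 1.500 × (3.886/0.40)².
n₁ = 1.500 × 94.38 = 141.6.
Round up: n₁ = 142, giving n₂ = 2 × 142 = 284.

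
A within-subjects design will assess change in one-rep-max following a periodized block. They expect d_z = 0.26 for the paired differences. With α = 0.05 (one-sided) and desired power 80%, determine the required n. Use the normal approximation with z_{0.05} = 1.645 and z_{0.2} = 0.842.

For a paired (one-sample on differences) test: n = ((z_{α} + z_β) / d)².
z_{α} + z_β = 1.645 + 0.842 = 2.487.
n = (2.487 / 0.26)² = 9.565² = 91.50.
Round up.

n = 92 pairs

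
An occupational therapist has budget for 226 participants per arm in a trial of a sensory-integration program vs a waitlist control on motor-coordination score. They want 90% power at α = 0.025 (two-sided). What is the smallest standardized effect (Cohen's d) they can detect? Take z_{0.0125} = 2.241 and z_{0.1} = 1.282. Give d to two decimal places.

d_min ≈ 0.33

For two independent groups of n = 226 each: d_min = (z_{α/2} + z_β)·√(2/n).
z-sum = 2.241 + 1.282 = 3.523.
d_min = 3.523 × √(2/226) = 3.523 × 0.0941 = 0.331.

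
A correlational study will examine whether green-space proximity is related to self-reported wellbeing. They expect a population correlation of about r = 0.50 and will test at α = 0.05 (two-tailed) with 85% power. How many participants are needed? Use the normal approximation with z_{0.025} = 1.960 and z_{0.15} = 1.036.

Fisher's z: C = ½·ln((1+r)/(1−r)) = ½·ln(3.0000) = 0.5493.
n = ((z_{α/2} + z_β)/C)² + 3.
(1.960 + 1.036) / 0.5493 = 2.996 / 0.5493 = 5.454.
n = 5.454² + 3 = 29.75 + 3 = 32.7.
Round up.

n = 33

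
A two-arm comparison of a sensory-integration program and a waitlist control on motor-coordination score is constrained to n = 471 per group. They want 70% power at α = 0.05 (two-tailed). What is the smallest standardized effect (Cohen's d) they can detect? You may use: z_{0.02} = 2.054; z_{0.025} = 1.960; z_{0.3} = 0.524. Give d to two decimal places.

d_min ≈ 0.16

For two independent groups of n = 471 each: d_min = (z_{α/2} + z_β)·√(2/n).
z-sum = 1.960 + 0.524 = 2.484.
d_min = 2.484 × √(2/471) = 2.484 × 0.0652 = 0.162.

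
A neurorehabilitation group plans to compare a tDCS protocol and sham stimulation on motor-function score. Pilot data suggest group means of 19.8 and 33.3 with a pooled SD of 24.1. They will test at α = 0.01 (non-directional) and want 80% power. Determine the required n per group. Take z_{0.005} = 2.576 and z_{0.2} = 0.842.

Cohen's d = |M₁ − M₂| / SD_pooled = |19.8 − 33.3| / 24.1 = 13.5 / 24.1 = 0.560.
For two independent groups with equal n: n = 2·((z_{α/2} + z_β) / d)².
z_{α/2} + z_β = 2.576 + 0.842 = 3.418.
n = 2 × (3.418 / 0.560)² = 2 × 6.104² = 2 × 37.25 = 74.5.
Round up to the next whole participant.

n = 75 per group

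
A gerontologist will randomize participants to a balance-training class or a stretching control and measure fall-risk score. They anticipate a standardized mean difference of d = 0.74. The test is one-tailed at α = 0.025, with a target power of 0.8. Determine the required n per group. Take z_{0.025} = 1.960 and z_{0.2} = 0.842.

For two independent groups with equal n: n = 2·((z_{α} + z_β) / d)².
z_{α} + z_β = 1.960 + 0.842 = 2.802.
n = 2 × (2.802 / 0.74)² = 2 × 3.786² = 2 × 14.34 = 28.7.
Round up to the next whole participant.

n = 29 per group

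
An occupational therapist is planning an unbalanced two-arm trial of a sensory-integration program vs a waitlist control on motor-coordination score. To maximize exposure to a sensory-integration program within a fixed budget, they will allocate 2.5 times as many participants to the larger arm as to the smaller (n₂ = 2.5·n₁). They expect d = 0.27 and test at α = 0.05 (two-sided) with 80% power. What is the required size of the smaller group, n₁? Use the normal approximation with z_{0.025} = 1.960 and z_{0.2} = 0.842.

With allocation ratio k = n₂/n₁ = 2.5, Var(x̄₁−x̄₂) = σ²(1/n₁ + 1/(k·n₁)) = σ²·(k+1)/(k·n₁).
So n₁ = (1 + 1/k)·((z_{α/2} + z_β)/d)² = 1.400 × (2.802/0.27)².
n₁ = 1.400 × 107.70 = 150.8.
Round up: n₁ = 151, giving n₂ = ⌈2.5 × 151⌉ = ⌈377.5⌉ = 378.

n₁ = 151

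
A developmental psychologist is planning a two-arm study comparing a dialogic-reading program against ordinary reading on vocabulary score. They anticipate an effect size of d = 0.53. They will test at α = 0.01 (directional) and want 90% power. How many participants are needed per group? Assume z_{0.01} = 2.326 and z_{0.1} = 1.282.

For two independent groups with equal n: n = 2·((z_{α} + z_β) / d)².
z_{α} + z_β = 2.326 + 1.282 = 3.608.
n = 2 × (3.608 / 0.53)² = 2 × 6.808² = 2 × 46.34 = 92.7.
Round up to the next whole participant.

n = 93 per group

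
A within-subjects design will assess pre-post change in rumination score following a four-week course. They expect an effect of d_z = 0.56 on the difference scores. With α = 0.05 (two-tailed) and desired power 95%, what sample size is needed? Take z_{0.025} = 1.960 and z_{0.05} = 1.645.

For a paired (one-sample on differences) test: n = ((z_{α/2} + z_β) / d)².
z_{α/2} + z_β = 1.960 + 1.645 = 3.605.
n = (3.605 / 0.56)² = 6.437² = 41.44.
Round up.

n = 42 pairs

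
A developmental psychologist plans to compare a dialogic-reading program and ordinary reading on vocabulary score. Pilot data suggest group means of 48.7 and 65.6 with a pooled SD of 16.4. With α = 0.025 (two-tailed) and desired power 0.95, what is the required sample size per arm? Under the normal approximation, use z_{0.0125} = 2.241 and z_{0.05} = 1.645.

Cohen's d = |M₁ − M₂| / SD_pooled = |48.7 − 65.6| / 16.4 = 16.9 / 16.4 = 1.030.
For two independent groups with equal n: n = 2·((z_{α/2} + z_β) / d)².
z_{α/2} + z_β = 2.241 + 1.645 = 3.886.
n = 2 × (3.886 / 1.030)² = 2 × 3.773² = 2 × 14.23 = 28.5.
Round up to the next whole participant.

n = 29 per group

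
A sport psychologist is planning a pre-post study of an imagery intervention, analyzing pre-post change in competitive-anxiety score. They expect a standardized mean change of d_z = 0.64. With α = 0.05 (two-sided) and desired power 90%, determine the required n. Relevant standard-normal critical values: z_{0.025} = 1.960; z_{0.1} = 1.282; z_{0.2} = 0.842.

For a paired (one-sample on differences) test: n = ((z_{α/2} + z_β) / d)².
z_{α/2} + z_β = 1.960 + 1.282 = 3.242.
n = (3.242 / 0.64)² = 5.066² = 25.66.
Round up.

n = 26 pairs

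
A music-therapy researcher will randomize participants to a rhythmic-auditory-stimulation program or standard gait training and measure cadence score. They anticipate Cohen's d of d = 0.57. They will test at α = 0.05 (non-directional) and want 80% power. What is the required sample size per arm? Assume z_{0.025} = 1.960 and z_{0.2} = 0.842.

For two independent groups with equal n: n = 2·((z_{α/2} + z_β) / d)².
z_{α/2} + z_β = 1.960 + 0.842 = 2.802.
n = 2 × (2.802 / 0.57)² = 2 × 4.916² = 2 × 24.16 = 48.3.
Round up to the next whole participant.

n = 49 per group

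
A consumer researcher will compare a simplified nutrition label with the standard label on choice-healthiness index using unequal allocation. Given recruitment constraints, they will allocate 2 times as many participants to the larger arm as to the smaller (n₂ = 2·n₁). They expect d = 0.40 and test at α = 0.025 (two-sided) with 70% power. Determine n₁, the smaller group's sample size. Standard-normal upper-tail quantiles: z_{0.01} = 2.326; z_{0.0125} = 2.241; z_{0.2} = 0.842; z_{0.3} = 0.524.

n₁ = 72

With allocation ratio k = n₂/n₁ = 2, Var(x̄₁−x̄₂) = σ²(1/n₁ + 1/(k·n₁)) = σ²·(k+1)/(k·n₁).
So n₁ = (1 + 1/k)·((z_{α/2} + z_β)/d)² = 1.500 × (2.765/0.40)².
n₁ = 1.500 × 47.78 = 71.7.
Round up: n₁ = 72, giving n₂ = 2 × 72 = 144.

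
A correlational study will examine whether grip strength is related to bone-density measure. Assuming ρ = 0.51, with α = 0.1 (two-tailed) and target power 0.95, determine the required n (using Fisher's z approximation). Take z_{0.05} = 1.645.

n = 38

Fisher's z: C = ½·ln((1+r)/(1−r)) = ½·ln(3.0816) = 0.5627.
n = ((z_{α/2} + z_β)/C)² + 3.
(1.645 + 1.645) / 0.5627 = 3.290 / 0.5627 = 5.847.
n = 5.847² + 3 = 34.19 + 3 = 37.2.
Round up.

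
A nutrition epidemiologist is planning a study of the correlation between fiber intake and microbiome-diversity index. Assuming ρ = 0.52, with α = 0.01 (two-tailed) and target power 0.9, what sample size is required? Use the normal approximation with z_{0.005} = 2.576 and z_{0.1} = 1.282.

n = 48

Fisher's z: C = ½·ln((1+r)/(1−r)) = ½·ln(3.1667) = 0.5763.
n = ((z_{α/2} + z_β)/C)² + 3.
(2.576 + 1.282) / 0.5763 = 3.858 / 0.5763 = 6.694.
n = 6.694² + 3 = 44.82 + 3 = 47.8.
Round up.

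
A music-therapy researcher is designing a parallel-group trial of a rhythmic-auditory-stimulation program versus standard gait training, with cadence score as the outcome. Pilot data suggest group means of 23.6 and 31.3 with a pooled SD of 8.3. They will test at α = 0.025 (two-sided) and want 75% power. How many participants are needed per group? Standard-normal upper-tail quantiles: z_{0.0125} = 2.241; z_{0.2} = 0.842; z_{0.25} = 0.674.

n = 20 per group

Cohen's d = |M₁ − M₂| / SD_pooled = |23.6 − 31.3| / 8.3 = 7.7 / 8.3 = 0.928.
For two independent groups with equal n: n = 2·((z_{α/2} + z_β) / d)².
z_{α/2} + z_β = 2.241 + 0.674 = 2.915.
n = 2 × (2.915 / 0.928)² = 2 × 3.141² = 2 × 9.87 = 19.7.
Round up to the next whole participant.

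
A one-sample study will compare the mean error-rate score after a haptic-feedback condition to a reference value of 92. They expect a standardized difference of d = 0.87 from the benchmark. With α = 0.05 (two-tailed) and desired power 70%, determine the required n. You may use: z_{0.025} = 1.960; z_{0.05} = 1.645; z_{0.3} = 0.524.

n = 9

For a one-sample test: n = ((z_{α/2} + z_β) / d)².
z_{α/2} + z_β = 1.960 + 0.524 = 2.484.
n = (2.484 / 0.87)² = 2.855² = 8.15.
Round up.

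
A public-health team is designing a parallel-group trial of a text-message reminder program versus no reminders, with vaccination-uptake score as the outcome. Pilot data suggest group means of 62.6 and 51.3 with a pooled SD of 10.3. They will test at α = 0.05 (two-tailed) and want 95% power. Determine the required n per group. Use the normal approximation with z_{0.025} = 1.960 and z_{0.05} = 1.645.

Cohen's d = |M₁ − M₂| / SD_pooled = |62.6 − 51.3| / 10.3 = 11.3 / 10.3 = 1.097.
For two independent groups with equal n: n = 2·((z_{α/2} + z_β) / d)².
z_{α/2} + z_β = 1.960 + 1.645 = 3.605.
n = 2 × (3.605 / 1.097)² = 2 × 3.286² = 2 × 10.80 = 21.6.
Round up to the next whole participant.

n = 22 per group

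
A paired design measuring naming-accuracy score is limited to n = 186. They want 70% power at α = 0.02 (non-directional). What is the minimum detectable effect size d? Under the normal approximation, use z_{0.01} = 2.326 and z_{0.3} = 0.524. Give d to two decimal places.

d_min ≈ 0.21

For a single sample (or paired design) of n = 186: d_min = (z_{α/2} + z_β)/√n.
z-sum = 2.326 + 0.524 = 2.850.
d_min = 2.850 / √186 = 2.850 / 13.638 = 0.209.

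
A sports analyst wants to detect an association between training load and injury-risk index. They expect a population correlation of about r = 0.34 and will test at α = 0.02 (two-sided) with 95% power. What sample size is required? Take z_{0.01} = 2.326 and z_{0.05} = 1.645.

Fisher's z: C = ½·ln((1+r)/(1−r)) = ½·ln(2.0303) = 0.3541.
n = ((z_{α/2} + z_β)/C)² + 3.
(2.326 + 1.645) / 0.3541 = 3.971 / 0.3541 = 11.214.
n = 11.214² + 3 = 125.76 + 3 = 128.8.
Round up.

n = 129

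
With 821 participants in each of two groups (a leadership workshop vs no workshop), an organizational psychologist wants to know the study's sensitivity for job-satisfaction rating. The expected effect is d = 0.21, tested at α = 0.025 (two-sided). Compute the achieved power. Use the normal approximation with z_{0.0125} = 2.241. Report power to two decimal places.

power ≈ 0.98

For two equal groups, power = Φ(d·√(n/2) − z_{α/2}).
d·√(n/2) = 0.21 × √(821/2) = 0.21 × 20.261 = 4.255.
z_β = 4.255 − 2.241 = 2.014.
Power = Φ(2.014) = 0.978.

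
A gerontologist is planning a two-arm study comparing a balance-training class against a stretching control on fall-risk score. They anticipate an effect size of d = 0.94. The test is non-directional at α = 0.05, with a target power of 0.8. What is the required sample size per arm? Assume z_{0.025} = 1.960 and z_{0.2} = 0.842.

For two independent groups with equal n: n = 2·((z_{α/2} + z_β) / d)².
z_{α/2} + z_β = 1.960 + 0.842 = 2.802.
n = 2 × (2.802 / 0.94)² = 2 × 2.981² = 2 × 8.89 = 17.8.
Round up to the next whole participant.

n = 18 per group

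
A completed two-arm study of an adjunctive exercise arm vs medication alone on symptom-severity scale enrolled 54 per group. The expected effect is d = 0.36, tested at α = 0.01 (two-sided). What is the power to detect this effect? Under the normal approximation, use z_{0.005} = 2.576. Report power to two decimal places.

power ≈ 0.24

For two equal groups, power = Φ(d·√(n/2) − z_{α/2}).
d·√(n/2) = 0.36 × √(54/2) = 0.36 × 5.196 = 1.871.
z_β = 1.871 − 2.576 = -0.705.
Power = Φ(-0.705) = 0.240.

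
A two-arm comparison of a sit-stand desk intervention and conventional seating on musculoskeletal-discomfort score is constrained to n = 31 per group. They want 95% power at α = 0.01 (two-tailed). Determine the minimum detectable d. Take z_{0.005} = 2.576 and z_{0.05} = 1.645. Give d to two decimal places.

d_min ≈ 1.07

For two independent groups of n = 31 each: d_min = (z_{α/2} + z_β)·√(2/n).
z-sum = 2.576 + 1.645 = 4.221.
d_min = 4.221 × √(2/31) = 4.221 × 0.2540 = 1.072.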